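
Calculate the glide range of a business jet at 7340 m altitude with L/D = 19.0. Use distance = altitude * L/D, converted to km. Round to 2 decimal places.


Step 1: Glide distance = altitude * L/D = 7340 * 19.0 = 139460.0 m
Step 2: Convert to km: 139460.0 / 1000 = 139.46 km

139.46


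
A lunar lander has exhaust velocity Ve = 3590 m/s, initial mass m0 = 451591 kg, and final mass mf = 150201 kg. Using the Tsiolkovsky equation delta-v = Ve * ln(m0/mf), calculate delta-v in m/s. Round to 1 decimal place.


Step 1: Mass ratio m0/mf = 451591 / 150201 = 3.006578
Step 2: ln(3.006578) = 1.100803
Step 3: delta-v = 3590 * 1.100803 = 3951.9 m/s

3951.9


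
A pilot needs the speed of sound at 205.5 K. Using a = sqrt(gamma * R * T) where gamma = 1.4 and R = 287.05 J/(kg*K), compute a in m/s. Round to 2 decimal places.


Step 1: gamma * R * T = 1.4 * 287.05 * 205.5 = 82584.285
Step 2: a = sqrt(82584.285) = 287.37 m/s

287.37


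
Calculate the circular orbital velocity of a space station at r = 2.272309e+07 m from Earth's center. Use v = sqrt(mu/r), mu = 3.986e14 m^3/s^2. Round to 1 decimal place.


Step 1: mu / r = 3.986e14 / 2.272309e+07 = 17541628.3613
Step 2: v = sqrt(17541628.3613) = 4188.3 m/s

4188.3


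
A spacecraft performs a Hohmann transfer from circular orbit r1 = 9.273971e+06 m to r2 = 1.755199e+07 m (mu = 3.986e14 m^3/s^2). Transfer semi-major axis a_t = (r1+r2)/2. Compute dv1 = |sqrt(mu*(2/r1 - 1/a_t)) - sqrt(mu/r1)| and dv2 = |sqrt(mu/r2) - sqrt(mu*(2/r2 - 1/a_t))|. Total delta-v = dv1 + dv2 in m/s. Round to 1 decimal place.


Step 1: Transfer semi-major axis a_t = (9.273971e+06 + 1.755199e+07) / 2 = 1.341298e+07 m
Step 2: v1 (circular at r1) = sqrt(mu/r1) = 6555.95 m/s
Step 3: v_t1 = sqrt(mu*(2/r1 - 1/a_t)) = 7499.57 m/s
Step 4: dv1 = |7499.57 - 6555.95| = 943.62 m/s
Step 5: v2 (circular at r2) = 4765.47 m/s, v_t2 = 3962.56 m/s
Step 6: dv2 = |4765.47 - 3962.56| = 802.91 m/s
Step 7: Total delta-v = 943.62 + 802.91 = 1746.5 m/s

1746.5


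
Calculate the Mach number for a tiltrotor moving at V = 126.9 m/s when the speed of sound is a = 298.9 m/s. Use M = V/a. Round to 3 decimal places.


Step 1: M = V / a = 126.9 / 298.9
Step 2: M = 0.425

0.425


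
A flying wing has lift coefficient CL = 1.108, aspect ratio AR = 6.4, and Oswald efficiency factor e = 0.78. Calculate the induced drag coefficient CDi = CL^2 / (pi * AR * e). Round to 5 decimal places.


Step 1: CL^2 = 1.108^2 = 1.227664
Step 2: pi * AR * e = 3.14159 * 6.4 * 0.78 = 15.682831
Step 3: CDi = 1.227664 / 15.682831 = 0.07828

0.07828


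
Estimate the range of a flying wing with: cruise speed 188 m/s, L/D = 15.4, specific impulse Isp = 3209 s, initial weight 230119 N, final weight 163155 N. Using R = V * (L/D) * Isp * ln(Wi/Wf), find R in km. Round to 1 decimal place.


Step 1: Coefficient = V * (L/D) * Isp = 188 * 15.4 * 3209 = 9290696.8 m
Step 2: Wi/Wf = 230119 / 163155 = 1.410432
Step 3: ln(1.410432) = 0.343896
Step 4: R = 9290696.8 * 0.343896 = 3195032.5 m = 3195.0 km

3195.0


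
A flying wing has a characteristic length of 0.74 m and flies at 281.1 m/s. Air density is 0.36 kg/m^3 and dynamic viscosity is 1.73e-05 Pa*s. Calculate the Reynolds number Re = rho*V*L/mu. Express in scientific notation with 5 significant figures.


Step 1: Numerator = rho * V * L = 0.36 * 281.1 * 0.74 = 74.88504
Step 2: Re = 74.88504 / 1.73e-05
Step 3: Re = 4.3286e+06

4.3286e+06


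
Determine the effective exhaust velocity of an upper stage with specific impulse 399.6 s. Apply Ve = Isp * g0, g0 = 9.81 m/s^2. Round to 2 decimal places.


Step 1: Ve = Isp * g0 = 399.6 * 9.81
Step 2: Ve = 3920.08 m/s

3920.08


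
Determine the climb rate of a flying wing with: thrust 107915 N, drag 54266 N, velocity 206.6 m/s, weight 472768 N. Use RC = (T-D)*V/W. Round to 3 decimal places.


Step 1: Excess thrust = T - D = 107915 - 54266 = 53649 N
Step 2: Excess power = 53649 * 206.6 = 11083883.4 W
Step 3: RC = 11083883.4 / 472768 = 23.445 m/s

23.445


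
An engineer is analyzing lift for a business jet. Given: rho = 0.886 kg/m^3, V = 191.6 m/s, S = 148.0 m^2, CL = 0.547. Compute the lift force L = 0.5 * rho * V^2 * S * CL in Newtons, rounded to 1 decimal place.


Step 1: Calculate dynamic pressure q = 0.5 * 0.886 * 191.6^2 = 0.5 * 0.886 * 36710.56 = 16262.7781 Pa
Step 2: Multiply by wing area and lift coefficient: L = 16262.7781 * 148.0 * 0.547
Step 3: L = 2406891.1558 * 0.547 = 1316569.5 N

1316569.5


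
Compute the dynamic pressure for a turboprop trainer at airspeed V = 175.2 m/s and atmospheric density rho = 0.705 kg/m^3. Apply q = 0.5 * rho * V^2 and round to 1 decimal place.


Step 1: V^2 = 175.2^2 = 30695.04
Step 2: q = 0.5 * 0.705 * 30695.04
Step 3: q = 10820.0 Pa

10820.0


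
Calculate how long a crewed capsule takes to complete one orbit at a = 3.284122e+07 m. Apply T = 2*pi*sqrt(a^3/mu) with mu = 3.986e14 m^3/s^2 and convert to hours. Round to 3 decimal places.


Step 1: a^3 / mu = 3.542076e+22 / 3.986e14 = 8.886291e+07
Step 2: sqrt(8.886291e+07) = 9426.7128 s
Step 3: T = 2*pi * 9426.7128 = 59229.78 s
Step 4: T in hours = 59229.78 / 3600 = 16.453 hours

16.453


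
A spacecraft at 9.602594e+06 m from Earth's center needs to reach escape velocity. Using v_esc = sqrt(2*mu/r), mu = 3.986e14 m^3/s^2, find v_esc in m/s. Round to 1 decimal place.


Step 1: 2*mu/r = 2 * 3.986e14 / 9.602594e+06 = 83019234.1778
Step 2: v_esc = sqrt(83019234.1778) = 9111.5 m/s

9111.5


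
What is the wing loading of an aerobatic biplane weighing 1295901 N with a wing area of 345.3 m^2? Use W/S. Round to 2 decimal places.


Step 1: Wing loading = W / S = 1295901 / 345.3
Step 2: Wing loading = 3752.97 N/m^2

3752.97


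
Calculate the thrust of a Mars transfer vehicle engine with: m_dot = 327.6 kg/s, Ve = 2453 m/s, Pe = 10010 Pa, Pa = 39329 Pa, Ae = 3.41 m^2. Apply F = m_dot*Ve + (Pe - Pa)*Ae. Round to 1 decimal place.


Step 1: Momentum thrust = m_dot * Ve = 327.6 * 2453 = 803602.8 N
Step 2: Pressure thrust = (Pe - Pa) * Ae = (10010 - 39329) * 3.41 = -99977.79 N
Step 3: Total thrust F = 803602.8 + -99977.79 = 703625.0 N

703625.0


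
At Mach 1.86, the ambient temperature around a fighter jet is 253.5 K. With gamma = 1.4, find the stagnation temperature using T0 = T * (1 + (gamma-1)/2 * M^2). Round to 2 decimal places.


Step 1: (gamma-1)/2 = 0.2
Step 2: M^2 = 3.4596
Step 3: 1 + 0.2 * 3.4596 = 1.69192
Step 4: T0 = 253.5 * 1.69192 = 428.90 K

428.90


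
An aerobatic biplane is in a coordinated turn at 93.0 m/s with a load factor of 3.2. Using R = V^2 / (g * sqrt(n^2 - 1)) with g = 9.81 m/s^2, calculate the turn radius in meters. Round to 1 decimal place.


Step 1: V^2 = 93.0^2 = 8649.0
Step 2: n^2 - 1 = 3.2^2 - 1 = 9.24
Step 3: sqrt(9.24) = 3.039737
Step 4: R = 8649.0 / (9.81 * 3.039737) = 290.0 m

290.0


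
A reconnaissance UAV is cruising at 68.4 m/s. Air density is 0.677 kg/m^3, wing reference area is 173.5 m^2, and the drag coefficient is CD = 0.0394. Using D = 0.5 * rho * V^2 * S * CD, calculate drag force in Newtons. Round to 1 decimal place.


Step 1: Dynamic pressure q = 0.5 * 0.677 * 68.4^2 = 1583.6926 Pa
Step 2: Drag D = q * S * CD = 1583.6926 * 173.5 * 0.0394
Step 3: D = 10826.0 N

10826.0


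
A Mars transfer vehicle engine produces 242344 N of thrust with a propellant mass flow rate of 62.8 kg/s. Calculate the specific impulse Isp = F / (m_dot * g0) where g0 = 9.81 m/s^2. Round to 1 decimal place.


Step 1: m_dot * g0 = 62.8 * 9.81 = 616.07
Step 2: Isp = 242344 / 616.07 = 393.4 s

393.4


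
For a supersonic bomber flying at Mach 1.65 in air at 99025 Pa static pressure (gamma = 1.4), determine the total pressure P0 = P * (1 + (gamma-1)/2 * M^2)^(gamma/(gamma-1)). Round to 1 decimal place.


Step 1: (gamma-1)/2 * M^2 = 0.2 * 2.7225 = 0.5445
Step 2: 1 + 0.5445 = 1.5445
Step 3: Exponent gamma/(gamma-1) = 3.5
Step 4: P0 = 99025 * 1.5445^3.5 = 453422.0 Pa

453422.0


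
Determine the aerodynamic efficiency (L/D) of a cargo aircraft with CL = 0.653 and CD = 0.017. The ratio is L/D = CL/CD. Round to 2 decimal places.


Step 1: L/D = CL / CD = 0.653 / 0.017
Step 2: L/D = 38.41

38.41


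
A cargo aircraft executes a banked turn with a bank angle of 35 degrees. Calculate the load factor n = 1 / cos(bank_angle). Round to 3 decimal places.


Step 1: Convert 35 degrees to radians = 0.610865
Step 2: cos(35 deg) = 0.819152
Step 3: n = 1 / 0.819152 = 1.221

1.221


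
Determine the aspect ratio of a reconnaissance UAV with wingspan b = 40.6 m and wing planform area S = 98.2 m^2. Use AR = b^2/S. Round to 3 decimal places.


Step 1: b^2 = 40.6^2 = 1648.36
Step 2: AR = 1648.36 / 98.2 = 16.786

16.786


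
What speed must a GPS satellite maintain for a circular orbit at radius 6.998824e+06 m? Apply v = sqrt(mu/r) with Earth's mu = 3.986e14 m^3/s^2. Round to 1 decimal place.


Step 1: mu / r = 3.986e14 / 6.998824e+06 = 56952425.1503
Step 2: v = sqrt(56952425.1503) = 7546.7 m/s

7546.7


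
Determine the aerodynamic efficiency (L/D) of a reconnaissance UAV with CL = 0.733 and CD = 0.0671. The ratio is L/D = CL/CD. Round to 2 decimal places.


Step 1: L/D = CL / CD = 0.733 / 0.0671
Step 2: L/D = 10.92

10.92


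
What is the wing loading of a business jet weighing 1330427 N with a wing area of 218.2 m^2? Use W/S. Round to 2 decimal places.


Step 1: Wing loading = W / S = 1330427 / 218.2
Step 2: Wing loading = 6097.28 N/m^2

6097.28


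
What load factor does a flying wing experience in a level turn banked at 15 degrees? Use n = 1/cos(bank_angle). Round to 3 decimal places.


Step 1: Convert 15 degrees to radians = 0.261799
Step 2: cos(15 deg) = 0.965926
Step 3: n = 1 / 0.965926 = 1.035

1.035


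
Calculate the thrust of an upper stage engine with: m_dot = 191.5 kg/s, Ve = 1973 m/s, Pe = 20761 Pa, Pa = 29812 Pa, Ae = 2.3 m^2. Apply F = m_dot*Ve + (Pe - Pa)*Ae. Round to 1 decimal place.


Step 1: Momentum thrust = m_dot * Ve = 191.5 * 1973 = 377829.5 N
Step 2: Pressure thrust = (Pe - Pa) * Ae = (20761 - 29812) * 2.3 = -20817.3 N
Step 3: Total thrust F = 377829.5 + -20817.3 = 357012.2 N

357012.2


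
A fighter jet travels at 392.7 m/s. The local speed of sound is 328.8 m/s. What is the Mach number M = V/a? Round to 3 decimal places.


Step 1: M = V / a = 392.7 / 328.8
Step 2: M = 1.194

1.194


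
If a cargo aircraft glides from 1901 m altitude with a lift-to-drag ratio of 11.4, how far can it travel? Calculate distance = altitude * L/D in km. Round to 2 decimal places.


Step 1: Glide distance = altitude * L/D = 1901 * 11.4 = 21671.4 m
Step 2: Convert to km: 21671.4 / 1000 = 21.67 km

21.67


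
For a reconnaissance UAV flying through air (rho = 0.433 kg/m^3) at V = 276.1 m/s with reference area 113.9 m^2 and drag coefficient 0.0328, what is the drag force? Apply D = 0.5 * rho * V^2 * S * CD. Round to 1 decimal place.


Step 1: Dynamic pressure q = 0.5 * 0.433 * 276.1^2 = 16504.057 Pa
Step 2: Drag D = q * S * CD = 16504.057 * 113.9 * 0.0328
Step 3: D = 61657.8 N

61657.8


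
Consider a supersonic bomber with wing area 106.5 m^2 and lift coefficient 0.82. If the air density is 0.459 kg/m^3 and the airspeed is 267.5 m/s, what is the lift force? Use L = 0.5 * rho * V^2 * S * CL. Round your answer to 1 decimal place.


Step 1: Calculate dynamic pressure q = 0.5 * 0.459 * 267.5^2 = 0.5 * 0.459 * 71556.25 = 16422.1594 Pa
Step 2: Multiply by wing area and lift coefficient: L = 16422.1594 * 106.5 * 0.82
Step 3: L = 1748959.9734 * 0.82 = 1434147.2 N

1434147.2


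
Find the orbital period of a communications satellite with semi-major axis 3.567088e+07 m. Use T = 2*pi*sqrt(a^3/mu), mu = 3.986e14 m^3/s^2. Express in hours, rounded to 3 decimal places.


Step 1: a^3 / mu = 4.538804e+22 / 3.986e14 = 1.138687e+08
Step 2: sqrt(1.138687e+08) = 10670.9255 s
Step 3: T = 2*pi * 10670.9255 = 67047.4 s
Step 4: T in hours = 67047.4 / 3600 = 18.624 hours

18.624


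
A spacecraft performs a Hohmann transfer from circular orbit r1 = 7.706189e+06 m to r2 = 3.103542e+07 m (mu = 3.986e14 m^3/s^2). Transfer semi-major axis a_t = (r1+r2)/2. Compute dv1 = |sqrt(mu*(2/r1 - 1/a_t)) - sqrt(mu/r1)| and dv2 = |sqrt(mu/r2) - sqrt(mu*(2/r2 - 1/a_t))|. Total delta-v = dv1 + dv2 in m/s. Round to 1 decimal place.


Step 1: Transfer semi-major axis a_t = (7.706189e+06 + 3.103542e+07) / 2 = 1.937080e+07 m
Step 2: v1 (circular at r1) = sqrt(mu/r1) = 7191.99 m/s
Step 3: v_t1 = sqrt(mu*(2/r1 - 1/a_t)) = 9103.4 m/s
Step 4: dv1 = |9103.4 - 7191.99| = 1911.42 m/s
Step 5: v2 (circular at r2) = 3583.77 m/s, v_t2 = 2260.4 m/s
Step 6: dv2 = |3583.77 - 2260.4| = 1323.36 m/s
Step 7: Total delta-v = 1911.42 + 1323.36 = 3234.8 m/s

3234.8


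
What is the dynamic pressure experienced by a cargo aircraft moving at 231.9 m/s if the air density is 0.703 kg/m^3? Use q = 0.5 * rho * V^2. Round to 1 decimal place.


Step 1: V^2 = 231.9^2 = 53777.61
Step 2: q = 0.5 * 0.703 * 53777.61
Step 3: q = 18902.8 Pa

18902.8


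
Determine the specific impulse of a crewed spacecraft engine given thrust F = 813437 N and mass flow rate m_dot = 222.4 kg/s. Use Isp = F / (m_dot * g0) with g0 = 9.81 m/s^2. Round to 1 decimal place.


Step 1: m_dot * g0 = 222.4 * 9.81 = 2181.74
Step 2: Isp = 813437 / 2181.74 = 372.8 s

372.8


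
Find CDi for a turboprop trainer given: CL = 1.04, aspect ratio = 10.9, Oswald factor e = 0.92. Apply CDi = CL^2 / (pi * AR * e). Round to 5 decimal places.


Step 1: CL^2 = 1.04^2 = 1.0816
Step 2: pi * AR * e = 3.14159 * 10.9 * 0.92 = 31.503891
Step 3: CDi = 1.0816 / 31.503891 = 0.03433

0.03433


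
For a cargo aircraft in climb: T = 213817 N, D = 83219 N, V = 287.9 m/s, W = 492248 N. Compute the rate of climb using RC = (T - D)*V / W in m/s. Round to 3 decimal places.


Step 1: Excess thrust = T - D = 213817 - 83219 = 130598 N
Step 2: Excess power = 130598 * 287.9 = 37599164.2 W
Step 3: RC = 37599164.2 / 492248 = 76.383 m/s

76.383


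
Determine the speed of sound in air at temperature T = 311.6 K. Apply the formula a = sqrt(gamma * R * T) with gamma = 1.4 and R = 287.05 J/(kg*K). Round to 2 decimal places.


Step 1: gamma * R * T = 1.4 * 287.05 * 311.6 = 125222.692
Step 2: a = sqrt(125222.692) = 353.87 m/s

353.87


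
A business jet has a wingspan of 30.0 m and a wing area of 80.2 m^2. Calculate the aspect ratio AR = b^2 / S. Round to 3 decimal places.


Step 1: b^2 = 30.0^2 = 900.0
Step 2: AR = 900.0 / 80.2 = 11.222

11.222


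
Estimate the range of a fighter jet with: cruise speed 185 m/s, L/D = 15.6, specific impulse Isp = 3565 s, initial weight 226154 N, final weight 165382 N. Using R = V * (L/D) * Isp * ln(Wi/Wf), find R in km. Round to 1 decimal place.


Step 1: Coefficient = V * (L/D) * Isp = 185 * 15.6 * 3565 = 10288590.0 m
Step 2: Wi/Wf = 226154 / 165382 = 1.367464
Step 3: ln(1.367464) = 0.312958
Step 4: R = 10288590.0 * 0.312958 = 3219899.0 m = 3219.9 km

3219.9


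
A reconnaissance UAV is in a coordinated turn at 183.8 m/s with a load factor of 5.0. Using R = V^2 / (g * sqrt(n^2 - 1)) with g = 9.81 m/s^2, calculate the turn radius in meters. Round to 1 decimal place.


Step 1: V^2 = 183.8^2 = 33782.44
Step 2: n^2 - 1 = 5.0^2 - 1 = 24.0
Step 3: sqrt(24.0) = 4.898979
Step 4: R = 33782.44 / (9.81 * 4.898979) = 702.9 m

702.9


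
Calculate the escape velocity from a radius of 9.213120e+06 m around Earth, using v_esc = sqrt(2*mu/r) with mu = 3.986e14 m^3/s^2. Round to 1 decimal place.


Step 1: 2*mu/r = 2 * 3.986e14 / 9.213120e+06 = 86528776.3537
Step 2: v_esc = sqrt(86528776.3537) = 9302.1 m/s

9302.1


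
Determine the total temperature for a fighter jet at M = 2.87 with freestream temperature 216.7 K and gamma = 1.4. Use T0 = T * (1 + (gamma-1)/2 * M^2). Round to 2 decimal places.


Step 1: (gamma-1)/2 = 0.2
Step 2: M^2 = 8.2369
Step 3: 1 + 0.2 * 8.2369 = 2.64738
Step 4: T0 = 216.7 * 2.64738 = 573.69 K

573.69


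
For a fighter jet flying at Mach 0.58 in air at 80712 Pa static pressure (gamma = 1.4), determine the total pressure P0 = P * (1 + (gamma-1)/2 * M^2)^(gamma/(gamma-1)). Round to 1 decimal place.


Step 1: (gamma-1)/2 * M^2 = 0.2 * 0.3364 = 0.06728
Step 2: 1 + 0.06728 = 1.06728
Step 3: Exponent gamma/(gamma-1) = 3.5
Step 4: P0 = 80712 * 1.06728^3.5 = 101370.7 Pa

101370.7


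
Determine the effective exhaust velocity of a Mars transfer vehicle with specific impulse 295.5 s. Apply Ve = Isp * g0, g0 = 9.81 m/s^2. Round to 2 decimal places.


Step 1: Ve = Isp * g0 = 295.5 * 9.81
Step 2: Ve = 2898.86 m/s

2898.86


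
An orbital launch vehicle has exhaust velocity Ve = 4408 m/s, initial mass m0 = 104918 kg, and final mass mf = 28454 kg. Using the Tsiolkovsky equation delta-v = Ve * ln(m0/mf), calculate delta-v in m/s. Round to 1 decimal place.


Step 1: Mass ratio m0/mf = 104918 / 28454 = 3.687285
Step 2: ln(3.687285) = 1.30489
Step 3: delta-v = 4408 * 1.30489 = 5752.0 m/s

5752.0


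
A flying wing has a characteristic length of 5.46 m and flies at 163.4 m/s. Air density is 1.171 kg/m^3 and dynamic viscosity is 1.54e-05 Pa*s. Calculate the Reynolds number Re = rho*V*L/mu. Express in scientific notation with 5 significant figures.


Step 1: Numerator = rho * V * L = 1.171 * 163.4 * 5.46 = 1044.724044
Step 2: Re = 1044.724044 / 1.54e-05
Step 3: Re = 6.7839e+07

6.7839e+07


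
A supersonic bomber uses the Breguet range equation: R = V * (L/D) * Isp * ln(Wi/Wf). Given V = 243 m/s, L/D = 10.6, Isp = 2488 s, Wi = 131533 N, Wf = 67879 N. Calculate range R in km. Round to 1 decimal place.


Step 1: Coefficient = V * (L/D) * Isp = 243 * 10.6 * 2488 = 6408590.4 m
Step 2: Wi/Wf = 131533 / 67879 = 1.937757
Step 3: ln(1.937757) = 0.661531
Step 4: R = 6408590.4 * 0.661531 = 4239481.6 m = 4239.5 km

4239.5


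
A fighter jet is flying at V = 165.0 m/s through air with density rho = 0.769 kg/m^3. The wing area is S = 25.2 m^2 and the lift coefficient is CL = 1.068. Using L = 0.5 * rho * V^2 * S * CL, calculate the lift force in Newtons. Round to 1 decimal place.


Step 1: Calculate dynamic pressure q = 0.5 * 0.769 * 165.0^2 = 0.5 * 0.769 * 27225.0 = 10468.0125 Pa
Step 2: Multiply by wing area and lift coefficient: L = 10468.0125 * 25.2 * 1.068
Step 3: L = 263793.915 * 1.068 = 281731.9 N

281731.9


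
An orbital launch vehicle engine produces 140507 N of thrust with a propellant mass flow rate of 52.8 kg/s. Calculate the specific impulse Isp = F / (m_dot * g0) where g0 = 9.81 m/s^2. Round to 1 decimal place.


Step 1: m_dot * g0 = 52.8 * 9.81 = 517.97
Step 2: Isp = 140507 / 517.97 = 271.3 s

271.3


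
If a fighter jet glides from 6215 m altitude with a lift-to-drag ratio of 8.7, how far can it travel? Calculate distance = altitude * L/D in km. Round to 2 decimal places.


Step 1: Glide distance = altitude * L/D = 6215 * 8.7 = 54070.5 m
Step 2: Convert to km: 54070.5 / 1000 = 54.07 km

54.07


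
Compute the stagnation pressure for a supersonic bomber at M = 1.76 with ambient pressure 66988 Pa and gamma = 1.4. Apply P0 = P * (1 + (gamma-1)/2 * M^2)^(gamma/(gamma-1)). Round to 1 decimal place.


Step 1: (gamma-1)/2 * M^2 = 0.2 * 3.0976 = 0.61952
Step 2: 1 + 0.61952 = 1.61952
Step 3: Exponent gamma/(gamma-1) = 3.5
Step 4: P0 = 66988 * 1.61952^3.5 = 362117.2 Pa

362117.2


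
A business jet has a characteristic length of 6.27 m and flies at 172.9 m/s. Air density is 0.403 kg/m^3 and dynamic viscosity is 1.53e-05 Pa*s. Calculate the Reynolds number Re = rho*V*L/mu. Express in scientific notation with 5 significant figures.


Step 1: Numerator = rho * V * L = 0.403 * 172.9 * 6.27 = 436.885449
Step 2: Re = 436.885449 / 1.53e-05
Step 3: Re = 2.8555e+07

2.8555e+07


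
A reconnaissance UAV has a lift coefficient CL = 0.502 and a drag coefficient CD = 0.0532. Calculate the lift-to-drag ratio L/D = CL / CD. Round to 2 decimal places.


Step 1: L/D = CL / CD = 0.502 / 0.0532
Step 2: L/D = 9.44

9.44


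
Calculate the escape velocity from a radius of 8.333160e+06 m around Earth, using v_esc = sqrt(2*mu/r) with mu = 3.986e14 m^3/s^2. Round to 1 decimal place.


Step 1: 2*mu/r = 2 * 3.986e14 / 8.333160e+06 = 95665989.8526
Step 2: v_esc = sqrt(95665989.8526) = 9780.9 m/s

9780.9


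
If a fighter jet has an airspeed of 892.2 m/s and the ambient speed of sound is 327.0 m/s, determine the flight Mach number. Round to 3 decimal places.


Step 1: M = V / a = 892.2 / 327.0
Step 2: M = 2.728

2.728


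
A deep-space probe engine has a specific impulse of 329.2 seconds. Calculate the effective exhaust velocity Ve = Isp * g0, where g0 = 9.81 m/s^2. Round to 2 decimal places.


Step 1: Ve = Isp * g0 = 329.2 * 9.81
Step 2: Ve = 3229.45 m/s

3229.45


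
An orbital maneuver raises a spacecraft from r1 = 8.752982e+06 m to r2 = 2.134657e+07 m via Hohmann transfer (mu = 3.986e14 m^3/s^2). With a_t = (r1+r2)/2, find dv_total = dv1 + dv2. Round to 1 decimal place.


Step 1: Transfer semi-major axis a_t = (8.752982e+06 + 2.134657e+07) / 2 = 1.504978e+07 m
Step 2: v1 (circular at r1) = sqrt(mu/r1) = 6748.24 m/s
Step 3: v_t1 = sqrt(mu*(2/r1 - 1/a_t)) = 8036.92 m/s
Step 4: dv1 = |8036.92 - 6748.24| = 1288.68 m/s
Step 5: v2 (circular at r2) = 4321.2 m/s, v_t2 = 3295.47 m/s
Step 6: dv2 = |4321.2 - 3295.47| = 1025.73 m/s
Step 7: Total delta-v = 1288.68 + 1025.73 = 2314.4 m/s

2314.4


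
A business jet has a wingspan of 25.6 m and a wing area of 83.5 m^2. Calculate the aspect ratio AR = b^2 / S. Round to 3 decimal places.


Step 1: b^2 = 25.6^2 = 655.36
Step 2: AR = 655.36 / 83.5 = 7.849

7.849


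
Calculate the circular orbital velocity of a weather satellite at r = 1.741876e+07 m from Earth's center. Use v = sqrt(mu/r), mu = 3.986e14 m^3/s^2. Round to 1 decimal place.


Step 1: mu / r = 3.986e14 / 1.741876e+07 = 22883374.0174
Step 2: v = sqrt(22883374.0174) = 4783.7 m/s

4783.7


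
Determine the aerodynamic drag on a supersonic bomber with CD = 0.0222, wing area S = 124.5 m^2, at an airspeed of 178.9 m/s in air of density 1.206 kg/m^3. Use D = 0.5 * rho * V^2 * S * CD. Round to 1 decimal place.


Step 1: Dynamic pressure q = 0.5 * 1.206 * 178.9^2 = 19299.1416 Pa
Step 2: Drag D = q * S * CD = 19299.1416 * 124.5 * 0.0222
Step 3: D = 53340.9 N

53340.9


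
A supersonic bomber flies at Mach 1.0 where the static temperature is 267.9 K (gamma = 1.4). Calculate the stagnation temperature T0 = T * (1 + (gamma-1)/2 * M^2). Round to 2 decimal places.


Step 1: (gamma-1)/2 = 0.2
Step 2: M^2 = 1.0
Step 3: 1 + 0.2 * 1.0 = 1.2
Step 4: T0 = 267.9 * 1.2 = 321.48 K

321.48


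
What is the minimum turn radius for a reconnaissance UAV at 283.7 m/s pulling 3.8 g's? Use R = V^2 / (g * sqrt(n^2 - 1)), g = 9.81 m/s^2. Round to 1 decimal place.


Step 1: V^2 = 283.7^2 = 80485.69
Step 2: n^2 - 1 = 3.8^2 - 1 = 13.44
Step 3: sqrt(13.44) = 3.666061
Step 4: R = 80485.69 / (9.81 * 3.666061) = 2237.9 m

2237.9


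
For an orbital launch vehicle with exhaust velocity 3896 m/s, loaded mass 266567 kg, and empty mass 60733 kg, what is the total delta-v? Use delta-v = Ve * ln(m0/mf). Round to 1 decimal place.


Step 1: Mass ratio m0/mf = 266567 / 60733 = 4.389162
Step 2: ln(4.389162) = 1.479138
Step 3: delta-v = 3896 * 1.479138 = 5762.7 m/s

5762.7


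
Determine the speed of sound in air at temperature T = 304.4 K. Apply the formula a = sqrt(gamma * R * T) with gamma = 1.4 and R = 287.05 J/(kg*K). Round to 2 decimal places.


Step 1: gamma * R * T = 1.4 * 287.05 * 304.4 = 122329.228
Step 2: a = sqrt(122329.228) = 349.76 m/s

349.76


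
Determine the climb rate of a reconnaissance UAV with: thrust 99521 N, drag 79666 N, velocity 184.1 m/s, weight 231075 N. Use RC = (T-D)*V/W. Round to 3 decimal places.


Step 1: Excess thrust = T - D = 99521 - 79666 = 19855 N
Step 2: Excess power = 19855 * 184.1 = 3655305.5 W
Step 3: RC = 3655305.5 / 231075 = 15.819 m/s

15.819


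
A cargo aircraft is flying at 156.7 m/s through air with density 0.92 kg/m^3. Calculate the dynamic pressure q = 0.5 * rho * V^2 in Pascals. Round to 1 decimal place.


Step 1: V^2 = 156.7^2 = 24554.89
Step 2: q = 0.5 * 0.92 * 24554.89
Step 3: q = 11295.2 Pa

11295.2


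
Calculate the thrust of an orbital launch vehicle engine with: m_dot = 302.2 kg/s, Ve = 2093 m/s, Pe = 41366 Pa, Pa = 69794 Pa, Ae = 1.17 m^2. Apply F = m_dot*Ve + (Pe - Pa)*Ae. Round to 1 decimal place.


Step 1: Momentum thrust = m_dot * Ve = 302.2 * 2093 = 632504.6 N
Step 2: Pressure thrust = (Pe - Pa) * Ae = (41366 - 69794) * 1.17 = -33260.76 N
Step 3: Total thrust F = 632504.6 + -33260.76 = 599243.8 N

599243.8


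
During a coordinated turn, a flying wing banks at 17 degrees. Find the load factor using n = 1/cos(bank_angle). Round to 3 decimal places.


Step 1: Convert 17 degrees to radians = 0.296706
Step 2: cos(17 deg) = 0.956305
Step 3: n = 1 / 0.956305 = 1.046

1.046


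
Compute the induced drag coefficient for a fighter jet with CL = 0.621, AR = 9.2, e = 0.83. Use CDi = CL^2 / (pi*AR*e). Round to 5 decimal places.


Step 1: CL^2 = 0.621^2 = 0.385641
Step 2: pi * AR * e = 3.14159 * 9.2 * 0.83 = 23.989202
Step 3: CDi = 0.385641 / 23.989202 = 0.01608

0.01608


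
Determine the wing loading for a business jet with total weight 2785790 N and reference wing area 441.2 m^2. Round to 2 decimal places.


Step 1: Wing loading = W / S = 2785790 / 441.2
Step 2: Wing loading = 6314.12 N/m^2

6314.12


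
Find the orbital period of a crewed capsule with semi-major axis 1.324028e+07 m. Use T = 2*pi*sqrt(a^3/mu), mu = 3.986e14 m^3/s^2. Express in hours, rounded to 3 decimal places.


Step 1: a^3 / mu = 2.321087e+21 / 3.986e14 = 5.823100e+06
Step 2: sqrt(5.823100e+06) = 2413.1099 s
Step 3: T = 2*pi * 2413.1099 = 15162.02 s
Step 4: T in hours = 15162.02 / 3600 = 4.212 hours

4.212


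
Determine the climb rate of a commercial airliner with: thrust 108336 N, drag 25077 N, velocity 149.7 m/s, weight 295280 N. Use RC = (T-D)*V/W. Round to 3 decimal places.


Step 1: Excess thrust = T - D = 108336 - 25077 = 83259 N
Step 2: Excess power = 83259 * 149.7 = 12463872.3 W
Step 3: RC = 12463872.3 / 295280 = 42.210 m/s

42.210


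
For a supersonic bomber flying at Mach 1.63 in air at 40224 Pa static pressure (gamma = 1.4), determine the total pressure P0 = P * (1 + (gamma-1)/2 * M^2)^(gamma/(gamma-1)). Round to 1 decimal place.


Step 1: (gamma-1)/2 * M^2 = 0.2 * 2.6569 = 0.53138
Step 2: 1 + 0.53138 = 1.53138
Step 3: Exponent gamma/(gamma-1) = 3.5
Step 4: P0 = 40224 * 1.53138^3.5 = 178762.2 Pa

178762.2


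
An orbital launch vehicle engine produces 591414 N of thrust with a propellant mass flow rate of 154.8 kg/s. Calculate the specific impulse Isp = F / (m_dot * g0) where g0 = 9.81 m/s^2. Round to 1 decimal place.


Step 1: m_dot * g0 = 154.8 * 9.81 = 1518.59
Step 2: Isp = 591414 / 1518.59 = 389.4 s

389.4


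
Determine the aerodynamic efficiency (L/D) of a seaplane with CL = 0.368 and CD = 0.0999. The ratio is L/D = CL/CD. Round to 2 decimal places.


Step 1: L/D = CL / CD = 0.368 / 0.0999
Step 2: L/D = 3.68

3.68


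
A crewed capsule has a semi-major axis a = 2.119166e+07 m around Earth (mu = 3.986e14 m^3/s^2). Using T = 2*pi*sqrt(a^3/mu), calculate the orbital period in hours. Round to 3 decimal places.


Step 1: a^3 / mu = 9.516887e+21 / 3.986e14 = 2.387578e+07
Step 2: sqrt(2.387578e+07) = 4886.2853 s
Step 3: T = 2*pi * 4886.2853 = 30701.44 s
Step 4: T in hours = 30701.44 / 3600 = 8.528 hours

8.528


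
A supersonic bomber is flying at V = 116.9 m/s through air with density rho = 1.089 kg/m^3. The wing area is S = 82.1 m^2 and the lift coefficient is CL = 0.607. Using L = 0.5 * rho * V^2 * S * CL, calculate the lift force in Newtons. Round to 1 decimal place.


Step 1: Calculate dynamic pressure q = 0.5 * 1.089 * 116.9^2 = 0.5 * 1.089 * 13665.61 = 7440.9246 Pa
Step 2: Multiply by wing area and lift coefficient: L = 7440.9246 * 82.1 * 0.607
Step 3: L = 610899.9134 * 0.607 = 370816.2 N

370816.2


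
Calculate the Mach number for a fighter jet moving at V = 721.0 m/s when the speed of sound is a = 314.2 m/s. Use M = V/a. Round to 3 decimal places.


Step 1: M = V / a = 721.0 / 314.2
Step 2: M = 2.295

2.295


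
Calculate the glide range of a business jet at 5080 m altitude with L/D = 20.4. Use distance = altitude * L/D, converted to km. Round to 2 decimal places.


Step 1: Glide distance = altitude * L/D = 5080 * 20.4 = 103632.0 m
Step 2: Convert to km: 103632.0 / 1000 = 103.63 km

103.63


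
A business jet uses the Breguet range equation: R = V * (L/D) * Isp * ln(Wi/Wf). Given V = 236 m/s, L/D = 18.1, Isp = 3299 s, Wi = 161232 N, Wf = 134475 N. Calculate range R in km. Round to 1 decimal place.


Step 1: Coefficient = V * (L/D) * Isp = 236 * 18.1 * 3299 = 14092008.4 m
Step 2: Wi/Wf = 161232 / 134475 = 1.198974
Step 3: ln(1.198974) = 0.181466
Step 4: R = 14092008.4 * 0.181466 = 2557220.6 m = 2557.2 km

2557.2


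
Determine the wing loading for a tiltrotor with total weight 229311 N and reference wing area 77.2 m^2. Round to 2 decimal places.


Step 1: Wing loading = W / S = 229311 / 77.2
Step 2: Wing loading = 2970.35 N/m^2

2970.35


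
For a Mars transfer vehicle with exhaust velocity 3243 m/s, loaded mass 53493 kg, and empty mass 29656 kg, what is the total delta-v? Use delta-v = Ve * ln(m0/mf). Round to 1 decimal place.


Step 1: Mass ratio m0/mf = 53493 / 29656 = 1.803783
Step 2: ln(1.803783) = 0.589886
Step 3: delta-v = 3243 * 0.589886 = 1913.0 m/s

1913.0


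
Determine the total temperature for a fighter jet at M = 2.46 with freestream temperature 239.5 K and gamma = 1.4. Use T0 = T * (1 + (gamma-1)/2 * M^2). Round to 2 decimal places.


Step 1: (gamma-1)/2 = 0.2
Step 2: M^2 = 6.0516
Step 3: 1 + 0.2 * 6.0516 = 2.21032
Step 4: T0 = 239.5 * 2.21032 = 529.37 K

529.37


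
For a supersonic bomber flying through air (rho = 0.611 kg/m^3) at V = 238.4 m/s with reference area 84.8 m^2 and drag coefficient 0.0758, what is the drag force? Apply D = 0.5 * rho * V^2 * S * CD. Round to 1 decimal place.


Step 1: Dynamic pressure q = 0.5 * 0.611 * 238.4^2 = 17362.9581 Pa
Step 2: Drag D = q * S * CD = 17362.9581 * 84.8 * 0.0758
Step 3: D = 111606.3 N

111606.3


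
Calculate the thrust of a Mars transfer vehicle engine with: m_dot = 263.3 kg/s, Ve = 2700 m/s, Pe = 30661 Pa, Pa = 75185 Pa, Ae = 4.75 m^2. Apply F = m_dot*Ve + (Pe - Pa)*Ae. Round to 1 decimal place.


Step 1: Momentum thrust = m_dot * Ve = 263.3 * 2700 = 710910.0 N
Step 2: Pressure thrust = (Pe - Pa) * Ae = (30661 - 75185) * 4.75 = -211489.00 N
Step 3: Total thrust F = 710910.0 + -211489.00 = 499421.0 N

499421.0


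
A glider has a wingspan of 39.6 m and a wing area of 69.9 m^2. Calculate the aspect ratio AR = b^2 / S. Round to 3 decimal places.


Step 1: b^2 = 39.6^2 = 1568.16
Step 2: AR = 1568.16 / 69.9 = 22.434

22.434


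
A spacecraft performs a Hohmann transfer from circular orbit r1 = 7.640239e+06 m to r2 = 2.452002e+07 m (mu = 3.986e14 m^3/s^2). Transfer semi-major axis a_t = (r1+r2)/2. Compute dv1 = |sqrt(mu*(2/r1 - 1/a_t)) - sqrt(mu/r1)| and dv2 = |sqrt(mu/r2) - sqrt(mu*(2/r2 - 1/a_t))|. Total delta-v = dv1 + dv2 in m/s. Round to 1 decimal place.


Step 1: Transfer semi-major axis a_t = (7.640239e+06 + 2.452002e+07) / 2 = 1.608013e+07 m
Step 2: v1 (circular at r1) = sqrt(mu/r1) = 7222.96 m/s
Step 3: v_t1 = sqrt(mu*(2/r1 - 1/a_t)) = 8919.3 m/s
Step 4: dv1 = |8919.3 - 7222.96| = 1696.34 m/s
Step 5: v2 (circular at r2) = 4031.89 m/s, v_t2 = 2779.18 m/s
Step 6: dv2 = |4031.89 - 2779.18| = 1252.7 m/s
Step 7: Total delta-v = 1696.34 + 1252.7 = 2949.0 m/s

2949.0


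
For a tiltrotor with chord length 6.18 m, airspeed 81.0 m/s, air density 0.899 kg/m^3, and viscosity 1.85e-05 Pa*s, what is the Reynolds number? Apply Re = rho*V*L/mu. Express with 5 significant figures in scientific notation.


Step 1: Numerator = rho * V * L = 0.899 * 81.0 * 6.18 = 450.02142
Step 2: Re = 450.02142 / 1.85e-05
Step 3: Re = 2.4325e+07

2.4325e+07


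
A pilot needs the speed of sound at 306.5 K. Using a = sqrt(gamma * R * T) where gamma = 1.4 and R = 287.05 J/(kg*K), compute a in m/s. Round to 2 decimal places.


Step 1: gamma * R * T = 1.4 * 287.05 * 306.5 = 123173.155
Step 2: a = sqrt(123173.155) = 350.96 m/s

350.96


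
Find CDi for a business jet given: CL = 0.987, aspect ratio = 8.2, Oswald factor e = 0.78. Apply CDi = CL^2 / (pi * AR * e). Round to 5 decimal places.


Step 1: CL^2 = 0.987^2 = 0.974169
Step 2: pi * AR * e = 3.14159 * 8.2 * 0.78 = 20.093627
Step 3: CDi = 0.974169 / 20.093627 = 0.04848

0.04848


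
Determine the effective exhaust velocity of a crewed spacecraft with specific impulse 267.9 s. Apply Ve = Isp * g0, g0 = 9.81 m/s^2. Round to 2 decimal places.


Step 1: Ve = Isp * g0 = 267.9 * 9.81
Step 2: Ve = 2628.10 m/s

2628.10


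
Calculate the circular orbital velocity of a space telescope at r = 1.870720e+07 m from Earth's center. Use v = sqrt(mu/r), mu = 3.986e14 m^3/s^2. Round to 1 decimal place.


Step 1: mu / r = 3.986e14 / 1.870720e+07 = 21307304.1396
Step 2: v = sqrt(21307304.1396) = 4616.0 m/s

4616.0


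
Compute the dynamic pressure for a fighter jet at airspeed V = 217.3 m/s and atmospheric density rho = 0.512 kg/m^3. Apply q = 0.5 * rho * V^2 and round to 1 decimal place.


Step 1: V^2 = 217.3^2 = 47219.29
Step 2: q = 0.5 * 0.512 * 47219.29
Step 3: q = 12088.1 Pa

12088.1


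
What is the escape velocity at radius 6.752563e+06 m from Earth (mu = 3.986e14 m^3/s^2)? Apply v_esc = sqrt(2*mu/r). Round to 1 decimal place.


Step 1: 2*mu/r = 2 * 3.986e14 / 6.752563e+06 = 118058876.3111
Step 2: v_esc = sqrt(118058876.3111) = 10865.5 m/s

10865.5


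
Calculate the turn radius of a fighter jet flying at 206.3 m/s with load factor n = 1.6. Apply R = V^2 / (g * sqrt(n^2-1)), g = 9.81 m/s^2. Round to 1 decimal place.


Step 1: V^2 = 206.3^2 = 42559.69
Step 2: n^2 - 1 = 1.6^2 - 1 = 1.56
Step 3: sqrt(1.56) = 1.249
Step 4: R = 42559.69 / (9.81 * 1.249) = 3473.5 m

3473.5


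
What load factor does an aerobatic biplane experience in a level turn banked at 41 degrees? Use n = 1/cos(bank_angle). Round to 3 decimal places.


Step 1: Convert 41 degrees to radians = 0.715585
Step 2: cos(41 deg) = 0.75471
Step 3: n = 1 / 0.75471 = 1.325

1.325


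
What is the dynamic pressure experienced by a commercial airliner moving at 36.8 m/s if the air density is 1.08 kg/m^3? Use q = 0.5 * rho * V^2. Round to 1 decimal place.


Step 1: V^2 = 36.8^2 = 1354.24
Step 2: q = 0.5 * 1.08 * 1354.24
Step 3: q = 731.3 Pa

731.3


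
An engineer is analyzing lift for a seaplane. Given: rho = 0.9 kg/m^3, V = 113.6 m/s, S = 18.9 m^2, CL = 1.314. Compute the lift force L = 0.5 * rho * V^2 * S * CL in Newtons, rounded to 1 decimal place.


Step 1: Calculate dynamic pressure q = 0.5 * 0.9 * 113.6^2 = 0.5 * 0.9 * 12904.96 = 5807.232 Pa
Step 2: Multiply by wing area and lift coefficient: L = 5807.232 * 18.9 * 1.314
Step 3: L = 109756.6848 * 1.314 = 144220.3 N

144220.3


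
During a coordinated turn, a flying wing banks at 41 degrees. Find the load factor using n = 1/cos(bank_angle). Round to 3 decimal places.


Step 1: Convert 41 degrees to radians = 0.715585
Step 2: cos(41 deg) = 0.75471
Step 3: n = 1 / 0.75471 = 1.325

1.325


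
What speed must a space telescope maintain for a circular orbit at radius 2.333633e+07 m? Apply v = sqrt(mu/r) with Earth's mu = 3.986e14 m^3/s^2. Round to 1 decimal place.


Step 1: mu / r = 3.986e14 / 2.333633e+07 = 17080663.4976
Step 2: v = sqrt(17080663.4976) = 4132.9 m/s

4132.9


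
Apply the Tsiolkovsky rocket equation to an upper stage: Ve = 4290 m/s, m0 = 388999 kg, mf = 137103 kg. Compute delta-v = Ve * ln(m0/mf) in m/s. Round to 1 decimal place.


Step 1: Mass ratio m0/mf = 388999 / 137103 = 2.837276
Step 2: ln(2.837276) = 1.042844
Step 3: delta-v = 4290 * 1.042844 = 4473.8 m/s

4473.8


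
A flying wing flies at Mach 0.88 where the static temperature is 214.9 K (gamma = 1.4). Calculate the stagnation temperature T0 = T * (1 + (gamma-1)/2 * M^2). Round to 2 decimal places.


Step 1: (gamma-1)/2 = 0.2
Step 2: M^2 = 0.7744
Step 3: 1 + 0.2 * 0.7744 = 1.15488
Step 4: T0 = 214.9 * 1.15488 = 248.18 K

248.18


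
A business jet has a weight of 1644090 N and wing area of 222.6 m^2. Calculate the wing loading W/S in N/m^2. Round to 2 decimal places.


Step 1: Wing loading = W / S = 1644090 / 222.6
Step 2: Wing loading = 7385.85 N/m^2

7385.85


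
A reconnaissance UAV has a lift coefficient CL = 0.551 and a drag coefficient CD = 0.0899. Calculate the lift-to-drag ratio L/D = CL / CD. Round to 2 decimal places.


Step 1: L/D = CL / CD = 0.551 / 0.0899
Step 2: L/D = 6.13

6.13


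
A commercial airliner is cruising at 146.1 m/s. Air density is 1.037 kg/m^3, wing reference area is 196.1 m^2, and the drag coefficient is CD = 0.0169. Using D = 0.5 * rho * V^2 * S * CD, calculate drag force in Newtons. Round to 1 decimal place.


Step 1: Dynamic pressure q = 0.5 * 1.037 * 146.1^2 = 11067.4914 Pa
Step 2: Drag D = q * S * CD = 11067.4914 * 196.1 * 0.0169
Step 3: D = 36678.7 N

36678.7


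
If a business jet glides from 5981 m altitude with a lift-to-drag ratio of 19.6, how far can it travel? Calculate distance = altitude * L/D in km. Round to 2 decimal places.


Step 1: Glide distance = altitude * L/D = 5981 * 19.6 = 117227.6 m
Step 2: Convert to km: 117227.6 / 1000 = 117.23 km

117.23


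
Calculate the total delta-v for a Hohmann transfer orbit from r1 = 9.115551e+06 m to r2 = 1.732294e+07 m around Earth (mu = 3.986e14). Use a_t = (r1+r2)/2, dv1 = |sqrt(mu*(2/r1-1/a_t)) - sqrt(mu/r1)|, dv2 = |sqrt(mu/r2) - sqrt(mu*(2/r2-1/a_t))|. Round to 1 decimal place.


Step 1: Transfer semi-major axis a_t = (9.115551e+06 + 1.732294e+07) / 2 = 1.321925e+07 m
Step 2: v1 (circular at r1) = sqrt(mu/r1) = 6612.68 m/s
Step 3: v_t1 = sqrt(mu*(2/r1 - 1/a_t)) = 7569.8 m/s
Step 4: dv1 = |7569.8 - 6612.68| = 957.13 m/s
Step 5: v2 (circular at r2) = 4796.87 m/s, v_t2 = 3983.33 m/s
Step 6: dv2 = |4796.87 - 3983.33| = 813.54 m/s
Step 7: Total delta-v = 957.13 + 813.54 = 1770.7 m/s

1770.7


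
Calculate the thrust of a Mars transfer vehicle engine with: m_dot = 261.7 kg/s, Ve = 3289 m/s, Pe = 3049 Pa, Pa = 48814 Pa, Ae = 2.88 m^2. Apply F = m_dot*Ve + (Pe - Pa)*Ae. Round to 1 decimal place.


Step 1: Momentum thrust = m_dot * Ve = 261.7 * 3289 = 860731.3 N
Step 2: Pressure thrust = (Pe - Pa) * Ae = (3049 - 48814) * 2.88 = -131803.20 N
Step 3: Total thrust F = 860731.3 + -131803.20 = 728928.1 N

728928.1


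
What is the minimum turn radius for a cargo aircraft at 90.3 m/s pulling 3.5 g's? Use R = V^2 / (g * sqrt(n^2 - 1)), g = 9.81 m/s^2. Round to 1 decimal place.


Step 1: V^2 = 90.3^2 = 8154.09
Step 2: n^2 - 1 = 3.5^2 - 1 = 11.25
Step 3: sqrt(11.25) = 3.354102
Step 4: R = 8154.09 / (9.81 * 3.354102) = 247.8 m

247.8


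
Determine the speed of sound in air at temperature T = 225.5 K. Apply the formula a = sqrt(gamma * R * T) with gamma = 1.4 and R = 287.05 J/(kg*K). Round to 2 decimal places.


Step 1: gamma * R * T = 1.4 * 287.05 * 225.5 = 90621.685
Step 2: a = sqrt(90621.685) = 301.03 m/s

301.03


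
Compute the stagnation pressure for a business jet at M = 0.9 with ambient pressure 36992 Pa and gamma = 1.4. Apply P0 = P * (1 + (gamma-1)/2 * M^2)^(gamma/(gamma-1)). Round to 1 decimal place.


Step 1: (gamma-1)/2 * M^2 = 0.2 * 0.81 = 0.162
Step 2: 1 + 0.162 = 1.162
Step 3: Exponent gamma/(gamma-1) = 3.5
Step 4: P0 = 36992 * 1.162^3.5 = 62564.7 Pa

62564.7


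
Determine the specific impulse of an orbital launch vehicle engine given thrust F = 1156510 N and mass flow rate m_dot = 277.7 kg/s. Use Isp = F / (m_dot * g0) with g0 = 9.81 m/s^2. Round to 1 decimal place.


Step 1: m_dot * g0 = 277.7 * 9.81 = 2724.24
Step 2: Isp = 1156510 / 2724.24 = 424.5 s

424.5


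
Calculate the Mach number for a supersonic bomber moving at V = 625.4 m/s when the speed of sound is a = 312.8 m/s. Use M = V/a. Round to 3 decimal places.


Step 1: M = V / a = 625.4 / 312.8
Step 2: M = 1.999

1.999
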